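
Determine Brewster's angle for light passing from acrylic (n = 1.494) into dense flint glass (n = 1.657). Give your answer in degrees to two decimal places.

θ_B ≈ 47.96°

Brewster's condition: tan θ_B = n₂/n₁ = 1.657/1.494 = 1.1091.
So θ_B = arctan 1.1091 = 47.96°.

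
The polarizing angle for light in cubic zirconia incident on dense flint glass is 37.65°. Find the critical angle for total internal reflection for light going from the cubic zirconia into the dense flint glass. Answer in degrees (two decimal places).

θ_c ≈ 50.49°

tan θ_B = n₂/n₁ = tan 37.65° = 0.7715.
Total internal reflection: sin θ_c = n₂/n₁ = 0.7715.
θ_c = arcsin(0.7715) = 50.49°.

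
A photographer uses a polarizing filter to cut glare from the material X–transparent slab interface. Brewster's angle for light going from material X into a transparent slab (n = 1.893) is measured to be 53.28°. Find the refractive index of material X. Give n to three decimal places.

n ≈ 1.412

Brewster's law: tan θ_B = n₂/n₁ (light incident in material X, refracted into a transparent slab).
n₁ = n₂ / tan θ_B = 1.893 / tan 53.28° = 1.412.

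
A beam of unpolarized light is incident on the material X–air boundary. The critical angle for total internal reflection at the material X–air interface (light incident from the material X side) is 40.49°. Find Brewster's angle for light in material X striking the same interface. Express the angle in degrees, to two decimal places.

n₂/n₁ = sin θ_c = sin 40.49° = 0.6493.
tan θ_B equals the same ratio, so θ_B = arctan(0.6493) = 33.00°.

θ_B ≈ 33.00°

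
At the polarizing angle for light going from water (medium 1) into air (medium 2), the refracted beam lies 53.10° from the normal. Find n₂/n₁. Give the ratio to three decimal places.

n₂/n₁ ≈ 0.751

At Brewster incidence θ_B = 90° − θ_t = 90° − 53.10° = 36.90°.
Then n₂/n₁ = tan θ_B = tan 36.90° = 0.751.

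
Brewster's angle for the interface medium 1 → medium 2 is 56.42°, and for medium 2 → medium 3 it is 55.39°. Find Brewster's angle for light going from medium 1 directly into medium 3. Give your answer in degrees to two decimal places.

θ_B ≈ 65.38°

tan θ_B(1→2) = n₂/n₁ = tan 56.42° = 1.5063.
tan θ_B(2→3) = n₃/n₂ = tan 55.39° = 1.4490.
n₃/n₁ = 2.1826. Then tan θ_B(1→3) = n₃/n₁, so θ_B(1→3) = arctan(2.1826) = 65.38°.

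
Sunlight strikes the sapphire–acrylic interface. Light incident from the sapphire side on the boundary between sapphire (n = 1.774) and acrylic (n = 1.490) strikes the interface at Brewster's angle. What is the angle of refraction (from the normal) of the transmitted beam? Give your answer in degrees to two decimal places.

θ_t ≈ 49.97°

First find Brewster's angle: tan θ_B = 1.490/1.774 = 0.8399, giving θ_B = 40.03°.
The refracted ray is perpendicular to the reflected ray, so θ_t = 90° − θ_B = 49.97°.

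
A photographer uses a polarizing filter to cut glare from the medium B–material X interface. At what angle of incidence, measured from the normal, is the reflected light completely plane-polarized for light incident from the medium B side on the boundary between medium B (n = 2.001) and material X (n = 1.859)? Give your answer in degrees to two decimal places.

At Brewster's angle the reflected and refracted rays are perpendicular, which with Snell's law gives tan θ_B = n₂/n₁.
tan θ_B = n₂/n₁ = 1.859/2.001 = 0.9290. Taking the arctangent, θ_B = 42.89°.

θ_B ≈ 42.89°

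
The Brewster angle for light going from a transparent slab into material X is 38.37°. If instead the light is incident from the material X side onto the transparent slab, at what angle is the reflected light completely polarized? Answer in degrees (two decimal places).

θ_B' ≈ 51.63°

Reversing the direction swaps n₁ and n₂, so tan θ_B' = 1/tan θ_B and θ_B' = 90° − θ_B.
Hence θ_B' = 90° − 38.37° = 51.63°.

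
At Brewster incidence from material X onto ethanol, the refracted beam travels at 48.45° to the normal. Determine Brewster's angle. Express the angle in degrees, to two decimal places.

θ_B ≈ 41.55°

Brewster's condition makes the reflected and refracted beams perpendicular: θ_B + θ_t = 90°.
So θ_B = 90° − θ_t = 90° − 48.45° = 41.55°.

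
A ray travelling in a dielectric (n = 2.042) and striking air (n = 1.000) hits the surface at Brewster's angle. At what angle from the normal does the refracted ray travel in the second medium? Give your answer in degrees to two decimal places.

First find Brewster's angle: tan θ_B = 1.000/2.042 = 0.4897, giving θ_B = 26.09°.
Since θ_B + θ_t = 90° at Brewster incidence, θ_t = 90° − 26.09° = 63.91°.

θ_t ≈ 63.91°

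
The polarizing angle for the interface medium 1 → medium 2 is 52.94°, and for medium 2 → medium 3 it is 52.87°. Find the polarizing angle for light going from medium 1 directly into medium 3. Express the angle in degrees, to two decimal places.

n₂/n₁ = tan 52.94° = 1.3242 and n₃/n₂ = tan 52.87° = 1.3208.
n₃/n₁ = 1.7489. Then tan θ_B(1→3) = n₃/n₁, so θ_B(1→3) = arctan(1.7489) = 60.24°.

θ_B ≈ 60.24°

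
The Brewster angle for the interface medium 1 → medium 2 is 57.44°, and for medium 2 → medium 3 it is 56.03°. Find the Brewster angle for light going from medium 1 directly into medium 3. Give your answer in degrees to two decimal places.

θ_B ≈ 66.72°

tan θ_B(1→2) = n₂/n₁ = tan 57.44° = 1.5661.
tan θ_B(2→3) = n₃/n₂ = tan 56.03° = 1.4842.
n₃/n₁ = 2.3244. Then tan θ_B(1→3) = n₃/n₁, so θ_B(1→3) = arctan(2.3244) = 66.72°.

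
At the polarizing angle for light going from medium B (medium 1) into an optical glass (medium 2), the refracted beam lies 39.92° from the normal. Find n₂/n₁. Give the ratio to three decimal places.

At Brewster incidence θ_B = 90° − θ_t = 90° − 39.92° = 50.08°.
tan θ_B = n₂/n₁, so n₂/n₁ = tan 50.08° = 1.195.

n₂/n₁ ≈ 1.195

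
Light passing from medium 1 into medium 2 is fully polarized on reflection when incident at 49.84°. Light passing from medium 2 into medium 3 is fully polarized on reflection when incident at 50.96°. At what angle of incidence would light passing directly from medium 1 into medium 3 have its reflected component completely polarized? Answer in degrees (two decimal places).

n₂/n₁ = tan 49.84° = 1.1850 and n₃/n₂ = tan 50.96° = 1.2331.
n₃/n₁ = 1.4613. Then tan θ_B(1→3) = n₃/n₁, so θ_B(1→3) = arctan(1.4613) = 55.62°.

θ_B ≈ 55.62°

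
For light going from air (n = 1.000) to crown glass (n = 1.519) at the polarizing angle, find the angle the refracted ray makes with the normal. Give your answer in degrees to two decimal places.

θ_t ≈ 33.36°

tan θ_B = n₂/n₁ = 1.519/1.000 = 1.5190, so θ_B = 56.64°.
Since θ_B + θ_t = 90° at Brewster incidence, θ_t = 90° − 56.64° = 33.36°.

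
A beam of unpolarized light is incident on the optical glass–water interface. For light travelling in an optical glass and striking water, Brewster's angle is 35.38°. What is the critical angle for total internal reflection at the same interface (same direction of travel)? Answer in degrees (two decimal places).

n₂/n₁ = tan 35.38° = 0.7101; the critical angle satisfies sin θ_c = n₂/n₁.
θ_c = arcsin(0.7101) = 45.25°.

θ_c ≈ 45.25°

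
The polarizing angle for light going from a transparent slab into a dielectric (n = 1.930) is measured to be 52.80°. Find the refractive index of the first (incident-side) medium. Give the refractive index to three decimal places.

Brewster's law: tan θ_B = n₂/n₁ (light incident in a transparent slab, refracted into a dielectric).
n₁ = n₂ / tan θ_B = 1.930 / tan 52.80° = 1.465.

n ≈ 1.465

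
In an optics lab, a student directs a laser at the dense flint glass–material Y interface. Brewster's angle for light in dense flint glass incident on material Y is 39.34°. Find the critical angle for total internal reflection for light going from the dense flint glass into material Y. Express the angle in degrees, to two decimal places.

tan θ_B = n₂/n₁ = tan 39.34° = 0.8197.
Total internal reflection: sin θ_c = n₂/n₁ = 0.8197.
θ_c = arcsin(0.8197) = 55.05°.

θ_c ≈ 55.05°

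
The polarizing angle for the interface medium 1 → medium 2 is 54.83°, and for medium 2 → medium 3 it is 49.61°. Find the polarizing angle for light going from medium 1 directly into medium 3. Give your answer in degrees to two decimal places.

tan θ_B(1→2) = n₂/n₁ = tan 54.83° = 1.4192.
tan θ_B(2→3) = n₃/n₂ = tan 49.61° = 1.1754.
So n₃/n₁ = (n₂/n₁)(n₃/n₂) = 1.4192 × 1.1754 = 1.6681.
θ_B(1→3) = arctan(1.6681) = 59.06°.

θ_B ≈ 59.06°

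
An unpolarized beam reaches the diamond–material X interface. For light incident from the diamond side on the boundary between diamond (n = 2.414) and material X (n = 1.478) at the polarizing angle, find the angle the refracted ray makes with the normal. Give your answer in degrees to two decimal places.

θ_t ≈ 58.52°

θ_B = arctan(n₂/n₁) = arctan(1.478/2.414) = 31.48°.
At Brewster's angle the reflected and refracted rays are perpendicular, so θ_t = 90° − θ_B = 90° − 31.48° = 58.52°.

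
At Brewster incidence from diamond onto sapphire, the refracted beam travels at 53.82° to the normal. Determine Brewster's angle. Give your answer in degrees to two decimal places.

θ_B ≈ 36.18°

Brewster's condition makes the reflected and refracted beams perpendicular: θ_B + θ_t = 90°.
θ_B = 90° − 53.82° = 36.18°.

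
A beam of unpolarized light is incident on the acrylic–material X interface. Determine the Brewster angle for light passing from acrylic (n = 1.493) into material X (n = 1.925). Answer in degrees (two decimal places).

θ_B ≈ 52.20°

tan θ_B = n₂/n₁ = 1.925/1.493 = 1.2894. Taking the arctangent, θ_B = 52.20°.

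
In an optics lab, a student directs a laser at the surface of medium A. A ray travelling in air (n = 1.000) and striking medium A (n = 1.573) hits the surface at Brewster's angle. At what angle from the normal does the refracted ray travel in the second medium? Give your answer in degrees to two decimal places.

θ_t ≈ 32.45°

tan θ_B = n₂/n₁ = 1.573/1.000 = 1.5730, so θ_B = 57.55°.
At Brewster's angle the reflected and refracted rays are perpendicular, so θ_t = 90° − θ_B = 90° − 57.55° = 32.45°.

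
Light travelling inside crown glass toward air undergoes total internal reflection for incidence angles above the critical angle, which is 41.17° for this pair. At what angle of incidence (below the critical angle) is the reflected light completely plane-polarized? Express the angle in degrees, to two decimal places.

θ_B ≈ 33.36°

At the critical angle sin θ_c = n₂/n₁, giving n₂/n₁ = sin 41.17° = 0.6583.
Then tan θ_B = n₂/n₁ = 0.6583, so θ_B = arctan 0.6583 = 33.36°.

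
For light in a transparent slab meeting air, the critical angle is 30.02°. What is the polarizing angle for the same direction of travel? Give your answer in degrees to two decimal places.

At the critical angle sin θ_c = n₂/n₁, giving n₂/n₁ = sin 30.02° = 0.5003.
Then tan θ_B = n₂/n₁ = 0.5003, so θ_B = arctan 0.5003 = 26.58°.

θ_B ≈ 26.58°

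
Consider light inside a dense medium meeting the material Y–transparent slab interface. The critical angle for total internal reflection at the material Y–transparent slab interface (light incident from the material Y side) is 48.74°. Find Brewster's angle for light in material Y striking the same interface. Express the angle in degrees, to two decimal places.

At the critical angle sin θ_c = n₂/n₁, giving n₂/n₁ = sin 48.74° = 0.7517.
Then tan θ_B = n₂/n₁ = 0.7517, so θ_B = arctan 0.7517 = 36.93°.

θ_B ≈ 36.93°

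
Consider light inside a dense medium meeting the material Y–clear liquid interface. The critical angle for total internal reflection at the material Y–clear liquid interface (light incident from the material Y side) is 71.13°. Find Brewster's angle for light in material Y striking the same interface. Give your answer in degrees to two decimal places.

At the critical angle sin θ_c = n₂/n₁, giving n₂/n₁ = sin 71.13° = 0.9463.
Then tan θ_B = n₂/n₁ = 0.9463, so θ_B = arctan 0.9463 = 43.42°.

θ_B ≈ 43.42°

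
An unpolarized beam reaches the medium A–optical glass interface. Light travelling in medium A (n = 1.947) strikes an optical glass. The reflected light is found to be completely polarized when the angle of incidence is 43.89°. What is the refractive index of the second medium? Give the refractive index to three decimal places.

n ≈ 1.873

Full polarization of the reflected beam means tan θ_B = n₂/n₁, where n₁ is the incident medium (medium A).
n₂ = n₁ tan θ_B = 1.947 × tan 43.89° = 1.873.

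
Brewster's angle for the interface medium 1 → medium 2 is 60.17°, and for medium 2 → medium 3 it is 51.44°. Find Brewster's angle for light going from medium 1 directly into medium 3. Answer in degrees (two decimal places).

Each Brewster angle gives a ratio: n₂/n₁ = tan 60.17° = 1.7440, n₃/n₂ = tan 51.44° = 1.2545.
So n₃/n₁ = (n₂/n₁)(n₃/n₂) = 1.7440 × 1.2545 = 2.1878.
θ_B(1→3) = arctan(2.1878) = 65.44°.

θ_B ≈ 65.44°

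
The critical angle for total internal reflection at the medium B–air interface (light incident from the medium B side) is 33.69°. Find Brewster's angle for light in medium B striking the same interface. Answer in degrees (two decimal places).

θ_B ≈ 29.02°

sin θ_c = n₂/n₁, so n₂/n₁ = sin 33.69° = 0.5547.
Brewster: tan θ_B = n₂/n₁ = 0.5547.
θ_B = arctan(0.5547) = 29.02°.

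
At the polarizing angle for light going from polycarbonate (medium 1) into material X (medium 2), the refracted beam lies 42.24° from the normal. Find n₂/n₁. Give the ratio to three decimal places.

At Brewster incidence θ_B = 90° − θ_t = 90° − 42.24° = 47.76°.
tan θ_B = n₂/n₁, so n₂/n₁ = tan 47.76° = 1.101.

n₂/n₁ ≈ 1.101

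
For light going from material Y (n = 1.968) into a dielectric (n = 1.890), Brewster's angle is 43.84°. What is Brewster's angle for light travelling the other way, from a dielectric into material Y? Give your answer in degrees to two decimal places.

Reversing the direction swaps n₁ and n₂, so tan θ_B' = 1/tan θ_B and θ_B' = 90° − θ_B.
Hence θ_B' = 90° − 43.84° = 46.16°.

θ_B' ≈ 46.16°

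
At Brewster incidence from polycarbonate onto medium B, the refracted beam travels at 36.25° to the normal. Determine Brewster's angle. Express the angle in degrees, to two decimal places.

Brewster's condition makes the reflected and refracted beams perpendicular: θ_B + θ_t = 90°.
So θ_B = 90° − θ_t = 90° − 36.25° = 53.75°.

θ_B ≈ 53.75°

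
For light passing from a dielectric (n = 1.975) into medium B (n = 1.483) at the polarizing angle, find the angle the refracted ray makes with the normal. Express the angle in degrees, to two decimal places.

θ_t ≈ 53.10°

θ_B = arctan(n₂/n₁) = arctan(1.483/1.975) = 36.90°.
Since θ_B + θ_t = 90° at Brewster incidence, θ_t = 90° − 36.90° = 53.10°.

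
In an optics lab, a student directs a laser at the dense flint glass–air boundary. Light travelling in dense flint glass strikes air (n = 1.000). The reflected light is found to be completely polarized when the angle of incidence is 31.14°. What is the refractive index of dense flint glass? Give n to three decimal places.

n ≈ 1.655

Brewster's law: tan θ_B = n₂/n₁ (light incident in dense flint glass, refracted into air).
n₁ = n₂ / tan θ_B = 1.000 / tan 31.14° = 1.655.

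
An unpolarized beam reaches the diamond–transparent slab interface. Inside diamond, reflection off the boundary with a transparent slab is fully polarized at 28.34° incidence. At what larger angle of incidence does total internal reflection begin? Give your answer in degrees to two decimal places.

tan θ_B = n₂/n₁ = tan 28.34° = 0.5393.
Total internal reflection: sin θ_c = n₂/n₁ = 0.5393.
θ_c = arcsin(0.5393) = 32.64°.

θ_c ≈ 32.64°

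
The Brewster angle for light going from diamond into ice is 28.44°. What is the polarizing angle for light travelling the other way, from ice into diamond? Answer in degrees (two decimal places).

θ_B' ≈ 61.56°

Reversing the direction swaps n₁ and n₂, so tan θ_B' = 1/tan θ_B and θ_B' = 90° − θ_B.
Hence θ_B' = 90° − 28.44° = 61.56°.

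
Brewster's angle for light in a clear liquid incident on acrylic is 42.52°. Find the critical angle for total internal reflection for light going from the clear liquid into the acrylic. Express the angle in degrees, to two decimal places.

θ_c ≈ 66.49°

From Brewster, n₂/n₁ = tan θ_B = tan 42.52° = 0.9170.
Then sin θ_c = n₂/n₁ = 0.9170, so θ_c = arcsin 0.9170 = 66.49°.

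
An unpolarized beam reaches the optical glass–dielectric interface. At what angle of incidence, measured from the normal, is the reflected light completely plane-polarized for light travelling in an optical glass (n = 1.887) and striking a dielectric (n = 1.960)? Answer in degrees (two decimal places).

θ_B ≈ 46.09°

tan θ_B = n₂/n₁ = 1.960/1.887 = 1.0387.
So θ_B = arctan 1.0387 = 46.09°.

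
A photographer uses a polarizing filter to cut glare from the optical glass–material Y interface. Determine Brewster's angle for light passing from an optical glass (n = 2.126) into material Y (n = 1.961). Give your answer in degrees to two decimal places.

θ_B ≈ 42.69°

Here n₂/n₁ = 1.961/2.126 = 0.9224, and Brewster's law gives tan θ_B = n₂/n₁.
So θ_B = arctan 0.9224 = 42.69°.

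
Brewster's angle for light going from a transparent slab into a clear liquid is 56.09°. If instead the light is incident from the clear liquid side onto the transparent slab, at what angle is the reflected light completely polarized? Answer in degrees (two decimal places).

θ_B' ≈ 33.91°

The two Brewster angles are complementary: θ_B' = 90° − θ_B = 90° − 56.09° = 33.91°.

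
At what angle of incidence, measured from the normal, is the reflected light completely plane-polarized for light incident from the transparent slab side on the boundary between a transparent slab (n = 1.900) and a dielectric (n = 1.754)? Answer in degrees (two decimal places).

θ_B ≈ 42.71°

Here n₂/n₁ = 1.754/1.900 = 0.9232, and Brewster's law gives tan θ_B = n₂/n₁. Taking the arctangent, θ_B = 42.71°.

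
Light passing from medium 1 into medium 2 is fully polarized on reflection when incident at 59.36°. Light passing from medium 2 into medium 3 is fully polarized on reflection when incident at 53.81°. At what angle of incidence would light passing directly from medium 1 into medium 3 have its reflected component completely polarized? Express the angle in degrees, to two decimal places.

Each Brewster angle gives a ratio: n₂/n₁ = tan 59.36° = 1.6882, n₃/n₂ = tan 53.81° = 1.3668.
Multiplying, n₃/n₁ = 1.6882 × 1.3668 = 2.3075, and θ_B(1→3) = arctan 2.3075 = 66.57°.

θ_B ≈ 66.57°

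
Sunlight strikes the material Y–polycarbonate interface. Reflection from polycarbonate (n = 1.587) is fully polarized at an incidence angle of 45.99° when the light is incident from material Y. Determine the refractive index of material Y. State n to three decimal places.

Full polarization of the reflected beam means tan θ_B = n₂/n₁, where n₁ is the incident medium (material Y).
n₁ = n₂ / tan θ_B = 1.587 / tan 45.99° = 1.533.

n ≈ 1.533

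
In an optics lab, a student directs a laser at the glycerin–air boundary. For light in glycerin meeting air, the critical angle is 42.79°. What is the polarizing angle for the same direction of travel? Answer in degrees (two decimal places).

At the critical angle sin θ_c = n₂/n₁, giving n₂/n₁ = sin 42.79° = 0.6793.
Then tan θ_B = n₂/n₁ = 0.6793, so θ_B = arctan 0.6793 = 34.19°.

θ_B ≈ 34.19°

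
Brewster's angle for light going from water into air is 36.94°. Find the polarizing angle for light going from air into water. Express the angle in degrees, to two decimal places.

tan θ_B' = n₁/n₂ = 1/tan θ_B, so θ_B' = 90° − θ_B.
θ_B' = 90° − 36.94° = 53.06°.

θ_B' ≈ 53.06°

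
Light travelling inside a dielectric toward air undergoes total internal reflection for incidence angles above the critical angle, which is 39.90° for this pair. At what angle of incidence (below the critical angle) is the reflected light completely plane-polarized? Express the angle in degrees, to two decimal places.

At the critical angle sin θ_c = n₂/n₁, giving n₂/n₁ = sin 39.90° = 0.6414.
Then tan θ_B = n₂/n₁ = 0.6414, so θ_B = arctan 0.6414 = 32.68°.

θ_B ≈ 32.68°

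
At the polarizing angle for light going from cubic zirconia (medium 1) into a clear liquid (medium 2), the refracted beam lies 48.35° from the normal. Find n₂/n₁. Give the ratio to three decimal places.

n₂/n₁ ≈ 0.889

θ_B + θ_t = 90°, so θ_B = 90° − 48.35° = 41.65°.
tan θ_B = n₂/n₁, so n₂/n₁ = tan 41.65° = 0.889.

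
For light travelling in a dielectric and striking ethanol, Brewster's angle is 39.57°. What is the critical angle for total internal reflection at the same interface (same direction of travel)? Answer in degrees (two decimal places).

tan θ_B = n₂/n₁ = tan 39.57° = 0.8264.
Total internal reflection: sin θ_c = n₂/n₁ = 0.8264.
θ_c = arcsin(0.8264) = 55.73°.

θ_c ≈ 55.73°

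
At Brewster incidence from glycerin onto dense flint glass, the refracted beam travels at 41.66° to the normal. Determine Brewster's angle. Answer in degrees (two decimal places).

Brewster's condition makes the reflected and refracted beams perpendicular: θ_B + θ_t = 90°.
θ_B = 90° − 41.66° = 48.34°.

θ_B ≈ 48.34°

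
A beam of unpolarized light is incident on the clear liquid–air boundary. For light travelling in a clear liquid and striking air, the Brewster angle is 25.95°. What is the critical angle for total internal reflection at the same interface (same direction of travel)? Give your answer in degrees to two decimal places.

tan θ_B = n₂/n₁ = tan 25.95° = 0.4867.
Total internal reflection: sin θ_c = n₂/n₁ = 0.4867.
θ_c = arcsin(0.4867) = 29.12°.

θ_c ≈ 29.12°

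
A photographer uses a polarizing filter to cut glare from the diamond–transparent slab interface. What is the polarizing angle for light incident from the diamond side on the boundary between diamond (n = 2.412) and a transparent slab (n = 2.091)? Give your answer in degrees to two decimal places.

Brewster's condition: tan θ_B = n₂/n₁ = 2.091/2.412 = 0.8669.
θ_B = arctan(0.8669) = 40.92°.

θ_B ≈ 40.92°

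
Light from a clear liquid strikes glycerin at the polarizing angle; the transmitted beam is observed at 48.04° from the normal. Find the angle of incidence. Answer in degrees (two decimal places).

θ_B ≈ 41.96°

Brewster's condition makes the reflected and refracted beams perpendicular: θ_B + θ_t = 90°.
So θ_B = 90° − θ_t = 90° − 48.04° = 41.96°.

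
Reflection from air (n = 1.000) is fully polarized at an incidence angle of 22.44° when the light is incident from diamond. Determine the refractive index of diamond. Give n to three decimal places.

n ≈ 2.421

Brewster's law: tan θ_B = n₂/n₁ (light incident in diamond, refracted into air).
n₁ = n₂ / tan θ_B = 1.000 / tan 22.44° = 2.421.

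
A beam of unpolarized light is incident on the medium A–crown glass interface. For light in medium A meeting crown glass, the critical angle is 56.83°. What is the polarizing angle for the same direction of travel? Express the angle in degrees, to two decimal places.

θ_B ≈ 39.93°

n₂/n₁ = sin θ_c = sin 56.83° = 0.8371.
tan θ_B equals the same ratio, so θ_B = arctan(0.8371) = 39.93°.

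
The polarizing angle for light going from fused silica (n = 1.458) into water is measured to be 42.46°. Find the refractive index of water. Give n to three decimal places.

At the polarizing angle, tan θ_B = n₂/n₁ with n₁ on the incident side (fused silica) and n₂ on the transmitted side (water).
n₂ = n₁ tan θ_B = 1.458 × tan 42.46° = 1.334.

n ≈ 1.334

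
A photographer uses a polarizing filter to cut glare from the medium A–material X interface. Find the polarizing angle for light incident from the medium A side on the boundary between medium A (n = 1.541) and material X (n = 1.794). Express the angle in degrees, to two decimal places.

At Brewster's angle the reflected and refracted rays are perpendicular, which with Snell's law gives tan θ_B = n₂/n₁.
Here n₂/n₁ = 1.794/1.541 = 1.1642, and Brewster's law gives tan θ_B = n₂/n₁.
θ_B = arctan(1.1642) = 49.34°.

θ_B ≈ 49.34°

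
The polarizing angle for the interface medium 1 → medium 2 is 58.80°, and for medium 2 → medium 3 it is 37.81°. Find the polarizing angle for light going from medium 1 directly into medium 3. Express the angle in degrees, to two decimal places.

n₂/n₁ = tan 58.80° = 1.6512 and n₃/n₂ = tan 37.81° = 0.7760.
So n₃/n₁ = (n₂/n₁)(n₃/n₂) = 1.6512 × 0.7760 = 1.2813.
θ_B(1→3) = arctan(1.2813) = 52.03°.

θ_B ≈ 52.03°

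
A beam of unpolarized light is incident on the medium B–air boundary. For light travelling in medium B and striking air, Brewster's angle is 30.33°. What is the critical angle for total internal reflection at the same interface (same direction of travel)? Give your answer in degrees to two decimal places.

θ_c ≈ 35.81°

From Brewster, n₂/n₁ = tan θ_B = tan 30.33° = 0.5851.
Then sin θ_c = n₂/n₁ = 0.5851, so θ_c = arcsin 0.5851 = 35.81°.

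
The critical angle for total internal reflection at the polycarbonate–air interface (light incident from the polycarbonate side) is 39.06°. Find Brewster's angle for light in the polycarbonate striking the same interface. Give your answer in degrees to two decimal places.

θ_B ≈ 32.22°

At the critical angle sin θ_c = n₂/n₁, giving n₂/n₁ = sin 39.06° = 0.6301.
Then tan θ_B = n₂/n₁ = 0.6301, so θ_B = arctan 0.6301 = 32.22°.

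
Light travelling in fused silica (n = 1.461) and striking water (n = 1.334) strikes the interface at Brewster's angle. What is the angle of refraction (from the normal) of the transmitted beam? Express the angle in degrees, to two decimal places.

First find Brewster's angle: tan θ_B = 1.334/1.461 = 0.9131, giving θ_B = 42.40°.
At Brewster's angle the reflected and refracted rays are perpendicular, so θ_t = 90° − θ_B = 90° − 42.40° = 47.60°.

θ_t ≈ 47.60°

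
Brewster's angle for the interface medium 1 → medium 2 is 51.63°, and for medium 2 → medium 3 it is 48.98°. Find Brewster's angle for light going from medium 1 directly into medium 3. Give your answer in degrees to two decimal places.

θ_B ≈ 55.44°

Each Brewster angle gives a ratio: n₂/n₁ = tan 51.63° = 1.2630, n₃/n₂ = tan 48.98° = 1.1496.
Multiplying, n₃/n₁ = 1.2630 × 1.1496 = 1.4519, and θ_B(1→3) = arctan 1.4519 = 55.44°.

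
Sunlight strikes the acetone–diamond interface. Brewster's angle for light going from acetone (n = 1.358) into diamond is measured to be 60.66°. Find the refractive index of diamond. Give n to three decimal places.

n ≈ 2.416

Brewster's law: tan θ_B = n₂/n₁ (light incident in acetone, refracted into diamond).
n₂ = n₁ tan θ_B = 1.358 × tan 60.66° = 2.416.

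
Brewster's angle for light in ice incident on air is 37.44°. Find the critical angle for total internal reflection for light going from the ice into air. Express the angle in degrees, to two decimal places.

tan θ_B = n₂/n₁ = tan 37.44° = 0.7657.
Total internal reflection: sin θ_c = n₂/n₁ = 0.7657.
θ_c = arcsin(0.7657) = 49.97°.

θ_c ≈ 49.97°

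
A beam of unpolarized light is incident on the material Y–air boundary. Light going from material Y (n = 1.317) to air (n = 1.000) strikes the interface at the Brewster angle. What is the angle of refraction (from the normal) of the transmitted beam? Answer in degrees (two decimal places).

θ_t ≈ 52.79°

θ_B = arctan(n₂/n₁) = arctan(1.000/1.317) = 37.21°.
At Brewster's angle the reflected and refracted rays are perpendicular, so θ_t = 90° − θ_B = 90° − 37.21° = 52.79°.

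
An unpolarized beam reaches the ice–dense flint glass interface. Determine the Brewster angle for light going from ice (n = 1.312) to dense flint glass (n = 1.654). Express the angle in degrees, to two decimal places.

θ_B ≈ 51.58°

Here n₂/n₁ = 1.654/1.312 = 1.2607, and Brewster's law gives tan θ_B = n₂/n₁. Taking the arctangent, θ_B = 51.58°.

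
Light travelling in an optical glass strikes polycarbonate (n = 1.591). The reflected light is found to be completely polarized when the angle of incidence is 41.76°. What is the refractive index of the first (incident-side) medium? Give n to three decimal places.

n ≈ 1.782

Full polarization of the reflected beam means tan θ_B = n₂/n₁, where n₁ is the incident medium (an optical glass).
n₁ = n₂ / tan θ_B = 1.591 / tan 41.76° = 1.782.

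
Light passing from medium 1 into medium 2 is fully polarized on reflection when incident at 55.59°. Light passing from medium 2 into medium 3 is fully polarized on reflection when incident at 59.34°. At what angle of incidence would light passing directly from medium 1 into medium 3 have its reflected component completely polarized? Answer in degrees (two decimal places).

Each Brewster angle gives a ratio: n₂/n₁ = tan 55.59° = 1.4599, n₃/n₂ = tan 59.34° = 1.6869.
Multiplying, n₃/n₁ = 1.4599 × 1.6869 = 2.4627, and θ_B(1→3) = arctan 2.4627 = 67.90°.

θ_B ≈ 67.90°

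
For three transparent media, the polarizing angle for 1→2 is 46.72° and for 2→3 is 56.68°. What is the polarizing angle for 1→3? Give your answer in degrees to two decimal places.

θ_B ≈ 58.24°

n₂/n₁ = tan 46.72° = 1.0619 and n₃/n₂ = tan 56.68° = 1.5212.
n₃/n₁ = 1.6154. Then tan θ_B(1→3) = n₃/n₁, so θ_B(1→3) = arctan(1.6154) = 58.24°.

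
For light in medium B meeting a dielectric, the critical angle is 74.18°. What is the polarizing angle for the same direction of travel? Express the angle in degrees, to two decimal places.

θ_B ≈ 43.89°

At the critical angle sin θ_c = n₂/n₁, giving n₂/n₁ = sin 74.18° = 0.9621.
Then tan θ_B = n₂/n₁ = 0.9621, so θ_B = arctan 0.9621 = 43.89°.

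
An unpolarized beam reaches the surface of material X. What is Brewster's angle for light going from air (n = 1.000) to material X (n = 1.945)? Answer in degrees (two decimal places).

Brewster's condition: tan θ_B = n₂/n₁ = 1.945/1.000 = 1.9450.
θ_B = arctan(1.9450) = 62.79°.

θ_B ≈ 62.79°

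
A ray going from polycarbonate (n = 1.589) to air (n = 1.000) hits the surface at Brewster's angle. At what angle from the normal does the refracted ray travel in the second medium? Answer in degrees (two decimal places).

First find Brewster's angle: tan θ_B = 1.000/1.589 = 0.6293, giving θ_B = 32.18°.
At Brewster's angle the reflected and refracted rays are perpendicular, so θ_t = 90° − θ_B = 90° − 32.18° = 57.82°.

θ_t ≈ 57.82°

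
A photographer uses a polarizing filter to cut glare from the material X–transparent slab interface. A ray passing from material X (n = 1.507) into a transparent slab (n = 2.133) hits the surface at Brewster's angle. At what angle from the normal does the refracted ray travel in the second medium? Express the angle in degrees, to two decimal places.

θ_B = arctan(n₂/n₁) = arctan(2.133/1.507) = 54.76°.
The refracted ray is perpendicular to the reflected ray, so θ_t = 90° − θ_B = 35.24°.

θ_t ≈ 35.24°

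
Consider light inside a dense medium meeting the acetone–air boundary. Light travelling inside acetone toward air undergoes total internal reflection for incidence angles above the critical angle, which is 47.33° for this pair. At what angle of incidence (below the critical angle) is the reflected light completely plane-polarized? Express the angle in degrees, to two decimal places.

θ_B ≈ 36.33°

At the critical angle sin θ_c = n₂/n₁, giving n₂/n₁ = sin 47.33° = 0.7353.
Then tan θ_B = n₂/n₁ = 0.7353, so θ_B = arctan 0.7353 = 36.33°.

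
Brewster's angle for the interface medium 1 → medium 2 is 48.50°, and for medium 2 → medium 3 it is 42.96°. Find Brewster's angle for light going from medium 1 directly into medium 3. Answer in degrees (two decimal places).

θ_B ≈ 46.47°

n₂/n₁ = tan 48.50° = 1.1303 and n₃/n₂ = tan 42.96° = 0.9312.
n₃/n₁ = 1.0525. Then tan θ_B(1→3) = n₃/n₁, so θ_B(1→3) = arctan(1.0525) = 46.47°.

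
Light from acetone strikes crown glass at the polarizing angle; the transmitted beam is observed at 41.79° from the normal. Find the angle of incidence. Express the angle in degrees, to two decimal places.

θ_B ≈ 48.21°

Brewster's condition makes the reflected and refracted beams perpendicular: θ_B + θ_t = 90°.
θ_B = 90° − 41.79° = 48.21°.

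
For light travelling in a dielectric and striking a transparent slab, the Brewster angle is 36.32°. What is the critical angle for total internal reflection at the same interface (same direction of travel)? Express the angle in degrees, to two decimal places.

θ_c ≈ 47.32°

tan θ_B = n₂/n₁ = tan 36.32° = 0.7351.
Total internal reflection: sin θ_c = n₂/n₁ = 0.7351.
θ_c = arcsin(0.7351) = 47.32°.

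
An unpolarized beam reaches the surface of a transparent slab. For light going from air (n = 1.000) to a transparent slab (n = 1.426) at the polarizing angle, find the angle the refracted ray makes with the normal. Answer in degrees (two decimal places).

First find Brewster's angle: tan θ_B = 1.426/1.000 = 1.4260, giving θ_B = 54.96°.
At Brewster's angle the reflected and refracted rays are perpendicular, so θ_t = 90° − θ_B = 90° − 54.96° = 35.04°.

θ_t ≈ 35.04°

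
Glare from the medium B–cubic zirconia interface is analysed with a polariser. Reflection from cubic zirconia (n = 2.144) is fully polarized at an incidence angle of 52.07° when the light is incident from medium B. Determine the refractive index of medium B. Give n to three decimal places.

n ≈ 1.671

At the polarizing angle, tan θ_B = n₂/n₁ with n₁ on the incident side (medium B) and n₂ on the transmitted side (cubic zirconia).
n₁ = n₂ / tan θ_B = 2.144 / tan 52.07° = 1.671.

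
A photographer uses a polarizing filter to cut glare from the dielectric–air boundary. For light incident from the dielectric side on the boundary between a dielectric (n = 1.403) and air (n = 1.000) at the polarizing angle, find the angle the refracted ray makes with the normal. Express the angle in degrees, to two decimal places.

θ_t ≈ 54.52°

First find Brewster's angle: tan θ_B = 1.000/1.403 = 0.7128, giving θ_B = 35.48°.
Since θ_B + θ_t = 90° at Brewster incidence, θ_t = 90° − 35.48° = 54.52°.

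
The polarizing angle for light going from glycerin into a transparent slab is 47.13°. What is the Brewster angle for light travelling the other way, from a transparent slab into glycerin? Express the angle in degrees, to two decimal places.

θ_B' ≈ 42.87°

The two Brewster angles are complementary: θ_B' = 90° − θ_B = 90° − 47.13° = 42.87°.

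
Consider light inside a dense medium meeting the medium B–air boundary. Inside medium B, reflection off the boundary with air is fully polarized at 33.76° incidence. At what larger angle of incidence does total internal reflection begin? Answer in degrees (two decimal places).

n₂/n₁ = tan 33.76° = 0.6684; the critical angle satisfies sin θ_c = n₂/n₁.
θ_c = arcsin(0.6684) = 41.95°.

θ_c ≈ 41.95°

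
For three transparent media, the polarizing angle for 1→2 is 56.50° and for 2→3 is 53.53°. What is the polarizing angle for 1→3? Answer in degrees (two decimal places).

Each Brewster angle gives a ratio: n₂/n₁ = tan 56.50° = 1.5108, n₃/n₂ = tan 53.53° = 1.3529.
So n₃/n₁ = (n₂/n₁)(n₃/n₂) = 1.5108 × 1.3529 = 2.0440.
θ_B(1→3) = arctan(2.0440) = 63.93°.

θ_B ≈ 63.93°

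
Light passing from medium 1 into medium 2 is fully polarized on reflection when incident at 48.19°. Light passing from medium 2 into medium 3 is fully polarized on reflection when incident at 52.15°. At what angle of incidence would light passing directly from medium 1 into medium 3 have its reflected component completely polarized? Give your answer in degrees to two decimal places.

θ_B ≈ 55.20°

n₂/n₁ = tan 48.19° = 1.1180 and n₃/n₂ = tan 52.15° = 1.2869.
Multiplying, n₃/n₁ = 1.1180 × 1.2869 = 1.4388, and θ_B(1→3) = arctan 1.4388 = 55.20°.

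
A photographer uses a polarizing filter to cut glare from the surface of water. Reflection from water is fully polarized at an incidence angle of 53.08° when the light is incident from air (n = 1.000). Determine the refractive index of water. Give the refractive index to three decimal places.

n ≈ 1.331

Full polarization of the reflected beam means tan θ_B = n₂/n₁, where n₁ is the incident medium (air).
n₂ = n₁ tan θ_B = 1.000 × tan 53.08° = 1.331.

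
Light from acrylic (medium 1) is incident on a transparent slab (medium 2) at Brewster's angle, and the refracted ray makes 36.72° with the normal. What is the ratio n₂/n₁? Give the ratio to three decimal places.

n₂/n₁ ≈ 1.341

θ_B + θ_t = 90°, so θ_B = 90° − 36.72° = 53.28°.
tan θ_B = n₂/n₁, so n₂/n₁ = tan 53.28° = 1.341.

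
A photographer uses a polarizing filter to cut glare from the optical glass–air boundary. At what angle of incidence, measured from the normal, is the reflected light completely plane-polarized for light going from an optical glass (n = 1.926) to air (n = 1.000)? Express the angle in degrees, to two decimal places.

Here n₂/n₁ = 1.000/1.926 = 0.5192, and Brewster's law gives tan θ_B = n₂/n₁. Taking the arctangent, θ_B = 27.44°.

θ_B ≈ 27.44°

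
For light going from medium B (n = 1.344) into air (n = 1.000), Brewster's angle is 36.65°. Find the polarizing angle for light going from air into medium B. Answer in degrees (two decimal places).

tan θ_B' = n₁/n₂ = 1/tan θ_B, so θ_B' = 90° − θ_B.
θ_B' = 90° − 36.65° = 53.35°.

θ_B' ≈ 53.35°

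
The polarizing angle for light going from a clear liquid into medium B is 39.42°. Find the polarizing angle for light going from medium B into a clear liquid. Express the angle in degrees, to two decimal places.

tan θ_B' = n₁/n₂ = 1/tan θ_B, so θ_B' = 90° − θ_B.
θ_B' = 90° − 39.42° = 50.58°.

θ_B' ≈ 50.58°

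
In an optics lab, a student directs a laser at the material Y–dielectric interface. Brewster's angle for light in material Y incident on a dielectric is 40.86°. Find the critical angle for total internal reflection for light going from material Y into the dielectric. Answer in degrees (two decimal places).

From Brewster, n₂/n₁ = tan θ_B = tan 40.86° = 0.8650.
Then sin θ_c = n₂/n₁ = 0.8650, so θ_c = arcsin 0.8650 = 59.88°.

θ_c ≈ 59.88°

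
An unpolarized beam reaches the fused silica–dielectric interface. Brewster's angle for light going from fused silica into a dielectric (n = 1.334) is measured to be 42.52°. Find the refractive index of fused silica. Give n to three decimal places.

At Brewster's angle, tan θ_B = n₂/n₁ with n₁ on the incident side (fused silica) and n₂ on the transmitted side (a dielectric).
n₁ = n₂ / tan θ_B = 1.334 / tan 42.52° = 1.455.

n ≈ 1.455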